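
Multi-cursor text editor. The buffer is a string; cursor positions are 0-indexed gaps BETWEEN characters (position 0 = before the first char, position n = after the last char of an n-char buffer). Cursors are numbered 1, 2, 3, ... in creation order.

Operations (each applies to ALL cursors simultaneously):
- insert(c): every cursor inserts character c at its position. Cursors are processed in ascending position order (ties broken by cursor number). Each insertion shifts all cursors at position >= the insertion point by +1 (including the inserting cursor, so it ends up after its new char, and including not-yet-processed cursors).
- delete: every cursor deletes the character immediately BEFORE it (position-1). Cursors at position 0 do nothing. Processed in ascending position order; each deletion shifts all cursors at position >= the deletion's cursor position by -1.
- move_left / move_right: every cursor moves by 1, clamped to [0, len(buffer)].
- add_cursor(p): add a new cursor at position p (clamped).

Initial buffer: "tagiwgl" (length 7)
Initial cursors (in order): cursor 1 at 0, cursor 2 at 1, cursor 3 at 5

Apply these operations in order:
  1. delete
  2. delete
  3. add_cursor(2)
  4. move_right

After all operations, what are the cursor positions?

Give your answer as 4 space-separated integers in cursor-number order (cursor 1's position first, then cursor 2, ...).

Answer: 1 1 3 3

Derivation:
After op 1 (delete): buffer="agigl" (len 5), cursors c1@0 c2@0 c3@3, authorship .....
After op 2 (delete): buffer="aggl" (len 4), cursors c1@0 c2@0 c3@2, authorship ....
After op 3 (add_cursor(2)): buffer="aggl" (len 4), cursors c1@0 c2@0 c3@2 c4@2, authorship ....
After op 4 (move_right): buffer="aggl" (len 4), cursors c1@1 c2@1 c3@3 c4@3, authorship ....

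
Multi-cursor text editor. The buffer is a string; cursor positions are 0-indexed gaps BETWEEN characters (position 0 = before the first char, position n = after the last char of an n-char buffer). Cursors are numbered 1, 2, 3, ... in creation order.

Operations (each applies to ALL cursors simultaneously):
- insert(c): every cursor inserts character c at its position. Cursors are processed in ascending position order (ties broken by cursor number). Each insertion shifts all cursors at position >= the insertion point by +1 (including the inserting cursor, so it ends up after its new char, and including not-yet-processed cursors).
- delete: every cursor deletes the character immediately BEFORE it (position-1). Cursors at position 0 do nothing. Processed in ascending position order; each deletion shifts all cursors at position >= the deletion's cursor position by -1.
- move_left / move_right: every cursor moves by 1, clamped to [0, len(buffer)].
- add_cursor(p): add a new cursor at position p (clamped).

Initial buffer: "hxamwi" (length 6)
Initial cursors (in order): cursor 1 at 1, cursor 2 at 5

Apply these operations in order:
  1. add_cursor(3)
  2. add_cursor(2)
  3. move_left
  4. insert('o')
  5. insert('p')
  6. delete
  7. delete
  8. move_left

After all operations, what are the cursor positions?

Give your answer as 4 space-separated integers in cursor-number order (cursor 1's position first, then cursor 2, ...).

After op 1 (add_cursor(3)): buffer="hxamwi" (len 6), cursors c1@1 c3@3 c2@5, authorship ......
After op 2 (add_cursor(2)): buffer="hxamwi" (len 6), cursors c1@1 c4@2 c3@3 c2@5, authorship ......
After op 3 (move_left): buffer="hxamwi" (len 6), cursors c1@0 c4@1 c3@2 c2@4, authorship ......
After op 4 (insert('o')): buffer="ohoxoamowi" (len 10), cursors c1@1 c4@3 c3@5 c2@8, authorship 1.4.3..2..
After op 5 (insert('p')): buffer="ophopxopamopwi" (len 14), cursors c1@2 c4@5 c3@8 c2@12, authorship 11.44.33..22..
After op 6 (delete): buffer="ohoxoamowi" (len 10), cursors c1@1 c4@3 c3@5 c2@8, authorship 1.4.3..2..
After op 7 (delete): buffer="hxamwi" (len 6), cursors c1@0 c4@1 c3@2 c2@4, authorship ......
After op 8 (move_left): buffer="hxamwi" (len 6), cursors c1@0 c4@0 c3@1 c2@3, authorship ......

Answer: 0 3 1 0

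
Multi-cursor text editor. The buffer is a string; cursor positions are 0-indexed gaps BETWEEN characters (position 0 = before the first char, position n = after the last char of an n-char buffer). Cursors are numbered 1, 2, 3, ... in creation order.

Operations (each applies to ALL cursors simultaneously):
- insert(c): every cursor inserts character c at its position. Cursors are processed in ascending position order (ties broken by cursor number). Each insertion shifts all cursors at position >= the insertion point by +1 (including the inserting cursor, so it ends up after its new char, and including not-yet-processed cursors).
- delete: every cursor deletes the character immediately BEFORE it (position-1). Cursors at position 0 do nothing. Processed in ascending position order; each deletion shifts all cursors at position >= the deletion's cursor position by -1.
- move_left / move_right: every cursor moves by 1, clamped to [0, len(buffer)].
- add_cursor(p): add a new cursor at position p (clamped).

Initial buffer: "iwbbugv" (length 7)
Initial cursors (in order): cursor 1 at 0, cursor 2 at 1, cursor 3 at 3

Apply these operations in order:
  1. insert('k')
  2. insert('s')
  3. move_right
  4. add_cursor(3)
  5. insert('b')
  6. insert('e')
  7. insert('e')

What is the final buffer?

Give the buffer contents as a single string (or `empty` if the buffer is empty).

After op 1 (insert('k')): buffer="kikwbkbugv" (len 10), cursors c1@1 c2@3 c3@6, authorship 1.2..3....
After op 2 (insert('s')): buffer="ksikswbksbugv" (len 13), cursors c1@2 c2@5 c3@9, authorship 11.22..33....
After op 3 (move_right): buffer="ksikswbksbugv" (len 13), cursors c1@3 c2@6 c3@10, authorship 11.22..33....
After op 4 (add_cursor(3)): buffer="ksikswbksbugv" (len 13), cursors c1@3 c4@3 c2@6 c3@10, authorship 11.22..33....
After op 5 (insert('b')): buffer="ksibbkswbbksbbugv" (len 17), cursors c1@5 c4@5 c2@9 c3@14, authorship 11.1422.2.33.3...
After op 6 (insert('e')): buffer="ksibbeekswbebksbbeugv" (len 21), cursors c1@7 c4@7 c2@12 c3@18, authorship 11.141422.22.33.33...
After op 7 (insert('e')): buffer="ksibbeeeekswbeebksbbeeugv" (len 25), cursors c1@9 c4@9 c2@15 c3@22, authorship 11.14141422.222.33.333...

Answer: ksibbeeeekswbeebksbbeeugv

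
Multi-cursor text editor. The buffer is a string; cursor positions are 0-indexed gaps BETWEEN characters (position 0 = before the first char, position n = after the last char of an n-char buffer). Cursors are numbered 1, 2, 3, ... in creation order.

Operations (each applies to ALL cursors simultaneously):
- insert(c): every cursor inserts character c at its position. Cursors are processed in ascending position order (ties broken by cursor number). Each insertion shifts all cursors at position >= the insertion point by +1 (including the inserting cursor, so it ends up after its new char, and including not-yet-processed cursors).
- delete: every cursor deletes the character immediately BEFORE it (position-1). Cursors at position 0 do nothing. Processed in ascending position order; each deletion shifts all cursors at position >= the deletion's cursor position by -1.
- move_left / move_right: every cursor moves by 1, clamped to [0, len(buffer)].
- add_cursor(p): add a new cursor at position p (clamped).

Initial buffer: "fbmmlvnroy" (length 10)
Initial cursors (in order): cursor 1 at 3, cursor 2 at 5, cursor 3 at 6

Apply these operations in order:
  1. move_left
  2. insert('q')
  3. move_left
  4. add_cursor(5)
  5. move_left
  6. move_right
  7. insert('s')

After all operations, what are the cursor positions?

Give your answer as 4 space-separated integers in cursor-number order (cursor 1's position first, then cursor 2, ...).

Answer: 3 8 11 8

Derivation:
After op 1 (move_left): buffer="fbmmlvnroy" (len 10), cursors c1@2 c2@4 c3@5, authorship ..........
After op 2 (insert('q')): buffer="fbqmmqlqvnroy" (len 13), cursors c1@3 c2@6 c3@8, authorship ..1..2.3.....
After op 3 (move_left): buffer="fbqmmqlqvnroy" (len 13), cursors c1@2 c2@5 c3@7, authorship ..1..2.3.....
After op 4 (add_cursor(5)): buffer="fbqmmqlqvnroy" (len 13), cursors c1@2 c2@5 c4@5 c3@7, authorship ..1..2.3.....
After op 5 (move_left): buffer="fbqmmqlqvnroy" (len 13), cursors c1@1 c2@4 c4@4 c3@6, authorship ..1..2.3.....
After op 6 (move_right): buffer="fbqmmqlqvnroy" (len 13), cursors c1@2 c2@5 c4@5 c3@7, authorship ..1..2.3.....
After op 7 (insert('s')): buffer="fbsqmmssqlsqvnroy" (len 17), cursors c1@3 c2@8 c4@8 c3@11, authorship ..11..242.33.....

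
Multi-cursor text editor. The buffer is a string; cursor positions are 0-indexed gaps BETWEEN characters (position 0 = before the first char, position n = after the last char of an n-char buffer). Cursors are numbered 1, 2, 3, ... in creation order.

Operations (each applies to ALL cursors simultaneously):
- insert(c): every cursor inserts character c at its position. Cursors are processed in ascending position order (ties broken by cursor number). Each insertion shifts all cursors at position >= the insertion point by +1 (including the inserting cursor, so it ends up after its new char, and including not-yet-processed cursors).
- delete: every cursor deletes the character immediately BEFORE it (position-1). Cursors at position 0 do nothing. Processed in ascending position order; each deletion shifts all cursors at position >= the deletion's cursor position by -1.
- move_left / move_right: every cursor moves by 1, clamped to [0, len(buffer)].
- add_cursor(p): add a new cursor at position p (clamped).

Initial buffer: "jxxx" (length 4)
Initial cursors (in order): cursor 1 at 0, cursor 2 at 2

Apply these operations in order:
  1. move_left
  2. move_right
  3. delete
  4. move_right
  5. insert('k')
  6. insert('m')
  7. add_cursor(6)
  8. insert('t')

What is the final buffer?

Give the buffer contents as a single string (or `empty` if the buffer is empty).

After op 1 (move_left): buffer="jxxx" (len 4), cursors c1@0 c2@1, authorship ....
After op 2 (move_right): buffer="jxxx" (len 4), cursors c1@1 c2@2, authorship ....
After op 3 (delete): buffer="xx" (len 2), cursors c1@0 c2@0, authorship ..
After op 4 (move_right): buffer="xx" (len 2), cursors c1@1 c2@1, authorship ..
After op 5 (insert('k')): buffer="xkkx" (len 4), cursors c1@3 c2@3, authorship .12.
After op 6 (insert('m')): buffer="xkkmmx" (len 6), cursors c1@5 c2@5, authorship .1212.
After op 7 (add_cursor(6)): buffer="xkkmmx" (len 6), cursors c1@5 c2@5 c3@6, authorship .1212.
After op 8 (insert('t')): buffer="xkkmmttxt" (len 9), cursors c1@7 c2@7 c3@9, authorship .121212.3

Answer: xkkmmttxt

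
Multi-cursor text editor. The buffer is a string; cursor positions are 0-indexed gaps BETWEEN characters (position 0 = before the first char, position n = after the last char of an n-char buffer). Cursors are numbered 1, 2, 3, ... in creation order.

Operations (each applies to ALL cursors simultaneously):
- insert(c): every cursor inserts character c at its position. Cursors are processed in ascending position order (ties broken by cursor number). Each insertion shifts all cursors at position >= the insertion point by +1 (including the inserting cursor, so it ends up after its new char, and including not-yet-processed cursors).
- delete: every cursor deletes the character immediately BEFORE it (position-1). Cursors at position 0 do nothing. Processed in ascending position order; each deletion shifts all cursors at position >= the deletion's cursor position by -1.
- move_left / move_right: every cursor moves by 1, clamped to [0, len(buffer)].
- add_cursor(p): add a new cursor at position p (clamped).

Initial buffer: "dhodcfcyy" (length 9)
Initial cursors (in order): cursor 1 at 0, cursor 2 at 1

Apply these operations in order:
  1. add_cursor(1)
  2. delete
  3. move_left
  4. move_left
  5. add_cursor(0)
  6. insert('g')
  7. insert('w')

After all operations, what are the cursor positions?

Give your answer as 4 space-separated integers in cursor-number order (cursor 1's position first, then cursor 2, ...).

After op 1 (add_cursor(1)): buffer="dhodcfcyy" (len 9), cursors c1@0 c2@1 c3@1, authorship .........
After op 2 (delete): buffer="hodcfcyy" (len 8), cursors c1@0 c2@0 c3@0, authorship ........
After op 3 (move_left): buffer="hodcfcyy" (len 8), cursors c1@0 c2@0 c3@0, authorship ........
After op 4 (move_left): buffer="hodcfcyy" (len 8), cursors c1@0 c2@0 c3@0, authorship ........
After op 5 (add_cursor(0)): buffer="hodcfcyy" (len 8), cursors c1@0 c2@0 c3@0 c4@0, authorship ........
After op 6 (insert('g')): buffer="gggghodcfcyy" (len 12), cursors c1@4 c2@4 c3@4 c4@4, authorship 1234........
After op 7 (insert('w')): buffer="ggggwwwwhodcfcyy" (len 16), cursors c1@8 c2@8 c3@8 c4@8, authorship 12341234........

Answer: 8 8 8 8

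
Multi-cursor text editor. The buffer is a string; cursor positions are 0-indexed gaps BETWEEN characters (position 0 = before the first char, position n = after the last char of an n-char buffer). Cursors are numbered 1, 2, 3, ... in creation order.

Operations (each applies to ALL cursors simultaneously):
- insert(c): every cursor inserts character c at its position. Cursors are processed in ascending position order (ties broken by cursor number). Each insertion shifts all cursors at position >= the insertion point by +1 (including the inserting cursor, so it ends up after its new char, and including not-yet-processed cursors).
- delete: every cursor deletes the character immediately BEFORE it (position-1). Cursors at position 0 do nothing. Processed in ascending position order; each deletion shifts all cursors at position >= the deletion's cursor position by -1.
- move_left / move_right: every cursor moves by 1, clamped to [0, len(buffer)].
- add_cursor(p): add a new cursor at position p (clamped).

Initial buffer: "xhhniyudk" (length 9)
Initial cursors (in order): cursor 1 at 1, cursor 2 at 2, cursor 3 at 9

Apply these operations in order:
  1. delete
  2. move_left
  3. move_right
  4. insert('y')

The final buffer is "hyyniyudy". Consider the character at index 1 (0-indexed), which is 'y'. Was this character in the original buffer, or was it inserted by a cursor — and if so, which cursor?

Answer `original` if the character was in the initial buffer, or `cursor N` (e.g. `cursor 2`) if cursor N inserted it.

Answer: cursor 1

Derivation:
After op 1 (delete): buffer="hniyud" (len 6), cursors c1@0 c2@0 c3@6, authorship ......
After op 2 (move_left): buffer="hniyud" (len 6), cursors c1@0 c2@0 c3@5, authorship ......
After op 3 (move_right): buffer="hniyud" (len 6), cursors c1@1 c2@1 c3@6, authorship ......
After op 4 (insert('y')): buffer="hyyniyudy" (len 9), cursors c1@3 c2@3 c3@9, authorship .12.....3
Authorship (.=original, N=cursor N): . 1 2 . . . . . 3
Index 1: author = 1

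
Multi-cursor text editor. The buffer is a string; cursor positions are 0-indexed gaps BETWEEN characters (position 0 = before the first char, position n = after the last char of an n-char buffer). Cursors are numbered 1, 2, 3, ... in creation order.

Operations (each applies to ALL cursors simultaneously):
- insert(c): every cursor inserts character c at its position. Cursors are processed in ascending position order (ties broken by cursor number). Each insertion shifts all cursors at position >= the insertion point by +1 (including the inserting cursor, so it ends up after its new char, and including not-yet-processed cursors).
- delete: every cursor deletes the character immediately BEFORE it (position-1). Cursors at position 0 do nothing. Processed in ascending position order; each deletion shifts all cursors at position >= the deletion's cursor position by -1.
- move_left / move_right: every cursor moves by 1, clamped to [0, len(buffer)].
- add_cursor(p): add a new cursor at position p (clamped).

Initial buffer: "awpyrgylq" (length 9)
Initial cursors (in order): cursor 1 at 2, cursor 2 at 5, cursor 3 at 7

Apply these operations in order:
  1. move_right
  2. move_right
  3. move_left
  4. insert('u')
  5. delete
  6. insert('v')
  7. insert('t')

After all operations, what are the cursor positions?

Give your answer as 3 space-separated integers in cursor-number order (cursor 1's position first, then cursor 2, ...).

Answer: 5 10 14

Derivation:
After op 1 (move_right): buffer="awpyrgylq" (len 9), cursors c1@3 c2@6 c3@8, authorship .........
After op 2 (move_right): buffer="awpyrgylq" (len 9), cursors c1@4 c2@7 c3@9, authorship .........
After op 3 (move_left): buffer="awpyrgylq" (len 9), cursors c1@3 c2@6 c3@8, authorship .........
After op 4 (insert('u')): buffer="awpuyrguyluq" (len 12), cursors c1@4 c2@8 c3@11, authorship ...1...2..3.
After op 5 (delete): buffer="awpyrgylq" (len 9), cursors c1@3 c2@6 c3@8, authorship .........
After op 6 (insert('v')): buffer="awpvyrgvylvq" (len 12), cursors c1@4 c2@8 c3@11, authorship ...1...2..3.
After op 7 (insert('t')): buffer="awpvtyrgvtylvtq" (len 15), cursors c1@5 c2@10 c3@14, authorship ...11...22..33.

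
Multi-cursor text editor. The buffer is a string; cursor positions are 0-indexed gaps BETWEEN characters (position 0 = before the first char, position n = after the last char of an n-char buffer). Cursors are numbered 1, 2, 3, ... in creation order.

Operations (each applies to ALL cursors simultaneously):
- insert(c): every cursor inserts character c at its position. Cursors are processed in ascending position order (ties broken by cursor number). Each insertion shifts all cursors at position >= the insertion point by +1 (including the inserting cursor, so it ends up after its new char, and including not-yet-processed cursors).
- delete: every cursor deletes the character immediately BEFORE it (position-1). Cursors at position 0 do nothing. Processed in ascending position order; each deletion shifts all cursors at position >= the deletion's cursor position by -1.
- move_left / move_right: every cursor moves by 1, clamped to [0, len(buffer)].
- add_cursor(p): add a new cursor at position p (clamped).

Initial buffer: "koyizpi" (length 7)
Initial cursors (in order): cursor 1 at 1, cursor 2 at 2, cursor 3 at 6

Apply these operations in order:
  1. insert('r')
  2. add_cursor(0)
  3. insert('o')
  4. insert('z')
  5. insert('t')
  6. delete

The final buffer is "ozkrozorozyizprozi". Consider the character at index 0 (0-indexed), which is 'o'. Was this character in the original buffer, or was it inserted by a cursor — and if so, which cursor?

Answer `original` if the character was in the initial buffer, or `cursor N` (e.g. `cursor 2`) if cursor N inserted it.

After op 1 (insert('r')): buffer="kroryizpri" (len 10), cursors c1@2 c2@4 c3@9, authorship .1.2....3.
After op 2 (add_cursor(0)): buffer="kroryizpri" (len 10), cursors c4@0 c1@2 c2@4 c3@9, authorship .1.2....3.
After op 3 (insert('o')): buffer="okrooroyizproi" (len 14), cursors c4@1 c1@4 c2@7 c3@13, authorship 4.11.22....33.
After op 4 (insert('z')): buffer="ozkrozorozyizprozi" (len 18), cursors c4@2 c1@6 c2@10 c3@17, authorship 44.111.222....333.
After op 5 (insert('t')): buffer="oztkroztoroztyizprozti" (len 22), cursors c4@3 c1@8 c2@13 c3@21, authorship 444.1111.2222....3333.
After op 6 (delete): buffer="ozkrozorozyizprozi" (len 18), cursors c4@2 c1@6 c2@10 c3@17, authorship 44.111.222....333.
Authorship (.=original, N=cursor N): 4 4 . 1 1 1 . 2 2 2 . . . . 3 3 3 .
Index 0: author = 4

Answer: cursor 4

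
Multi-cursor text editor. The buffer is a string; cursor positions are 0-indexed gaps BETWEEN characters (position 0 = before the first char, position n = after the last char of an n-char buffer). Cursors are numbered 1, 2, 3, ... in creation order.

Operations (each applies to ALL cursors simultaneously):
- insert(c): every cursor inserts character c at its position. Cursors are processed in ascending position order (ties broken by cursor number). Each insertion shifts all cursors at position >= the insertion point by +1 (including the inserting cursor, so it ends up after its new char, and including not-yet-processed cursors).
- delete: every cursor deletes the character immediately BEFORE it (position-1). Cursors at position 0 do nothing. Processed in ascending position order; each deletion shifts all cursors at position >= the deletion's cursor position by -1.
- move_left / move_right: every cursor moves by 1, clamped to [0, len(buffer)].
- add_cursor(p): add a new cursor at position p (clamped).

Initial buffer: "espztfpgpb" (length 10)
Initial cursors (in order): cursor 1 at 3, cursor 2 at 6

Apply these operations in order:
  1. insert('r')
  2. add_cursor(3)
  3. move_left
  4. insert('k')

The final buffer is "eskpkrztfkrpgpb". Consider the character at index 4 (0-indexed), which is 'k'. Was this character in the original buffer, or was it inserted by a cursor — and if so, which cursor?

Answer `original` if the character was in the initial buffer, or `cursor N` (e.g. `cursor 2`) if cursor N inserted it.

After op 1 (insert('r')): buffer="esprztfrpgpb" (len 12), cursors c1@4 c2@8, authorship ...1...2....
After op 2 (add_cursor(3)): buffer="esprztfrpgpb" (len 12), cursors c3@3 c1@4 c2@8, authorship ...1...2....
After op 3 (move_left): buffer="esprztfrpgpb" (len 12), cursors c3@2 c1@3 c2@7, authorship ...1...2....
After op 4 (insert('k')): buffer="eskpkrztfkrpgpb" (len 15), cursors c3@3 c1@5 c2@10, authorship ..3.11...22....
Authorship (.=original, N=cursor N): . . 3 . 1 1 . . . 2 2 . . . .
Index 4: author = 1

Answer: cursor 1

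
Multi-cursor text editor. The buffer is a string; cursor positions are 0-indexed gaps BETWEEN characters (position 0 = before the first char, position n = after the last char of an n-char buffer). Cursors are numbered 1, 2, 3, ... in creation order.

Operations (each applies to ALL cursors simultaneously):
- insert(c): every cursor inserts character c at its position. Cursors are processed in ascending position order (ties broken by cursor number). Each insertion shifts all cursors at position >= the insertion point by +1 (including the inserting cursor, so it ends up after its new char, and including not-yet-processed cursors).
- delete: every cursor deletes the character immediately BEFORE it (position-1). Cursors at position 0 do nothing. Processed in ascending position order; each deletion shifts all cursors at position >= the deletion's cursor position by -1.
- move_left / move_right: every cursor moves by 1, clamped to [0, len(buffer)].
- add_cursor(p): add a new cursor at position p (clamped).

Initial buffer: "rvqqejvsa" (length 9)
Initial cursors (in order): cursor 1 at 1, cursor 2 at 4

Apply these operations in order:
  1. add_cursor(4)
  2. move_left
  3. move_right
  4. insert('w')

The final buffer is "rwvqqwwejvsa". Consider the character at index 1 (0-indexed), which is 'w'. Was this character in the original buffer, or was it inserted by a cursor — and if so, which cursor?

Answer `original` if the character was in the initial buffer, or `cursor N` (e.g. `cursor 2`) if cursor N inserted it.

Answer: cursor 1

Derivation:
After op 1 (add_cursor(4)): buffer="rvqqejvsa" (len 9), cursors c1@1 c2@4 c3@4, authorship .........
After op 2 (move_left): buffer="rvqqejvsa" (len 9), cursors c1@0 c2@3 c3@3, authorship .........
After op 3 (move_right): buffer="rvqqejvsa" (len 9), cursors c1@1 c2@4 c3@4, authorship .........
After op 4 (insert('w')): buffer="rwvqqwwejvsa" (len 12), cursors c1@2 c2@7 c3@7, authorship .1...23.....
Authorship (.=original, N=cursor N): . 1 . . . 2 3 . . . . .
Index 1: author = 1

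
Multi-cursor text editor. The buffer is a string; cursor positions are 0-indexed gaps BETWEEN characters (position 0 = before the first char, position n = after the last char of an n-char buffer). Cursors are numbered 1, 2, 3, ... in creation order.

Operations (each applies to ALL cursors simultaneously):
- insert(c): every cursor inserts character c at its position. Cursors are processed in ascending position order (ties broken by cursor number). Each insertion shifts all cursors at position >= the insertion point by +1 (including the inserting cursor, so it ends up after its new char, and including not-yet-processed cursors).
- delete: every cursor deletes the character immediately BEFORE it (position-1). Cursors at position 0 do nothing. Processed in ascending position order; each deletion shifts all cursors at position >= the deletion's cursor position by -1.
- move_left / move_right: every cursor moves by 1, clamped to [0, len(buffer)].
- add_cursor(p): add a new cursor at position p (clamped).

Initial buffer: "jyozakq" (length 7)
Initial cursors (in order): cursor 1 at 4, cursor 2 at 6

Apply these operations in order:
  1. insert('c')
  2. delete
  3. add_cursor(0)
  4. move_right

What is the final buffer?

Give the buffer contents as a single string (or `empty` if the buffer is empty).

Answer: jyozakq

Derivation:
After op 1 (insert('c')): buffer="jyozcakcq" (len 9), cursors c1@5 c2@8, authorship ....1..2.
After op 2 (delete): buffer="jyozakq" (len 7), cursors c1@4 c2@6, authorship .......
After op 3 (add_cursor(0)): buffer="jyozakq" (len 7), cursors c3@0 c1@4 c2@6, authorship .......
After op 4 (move_right): buffer="jyozakq" (len 7), cursors c3@1 c1@5 c2@7, authorship .......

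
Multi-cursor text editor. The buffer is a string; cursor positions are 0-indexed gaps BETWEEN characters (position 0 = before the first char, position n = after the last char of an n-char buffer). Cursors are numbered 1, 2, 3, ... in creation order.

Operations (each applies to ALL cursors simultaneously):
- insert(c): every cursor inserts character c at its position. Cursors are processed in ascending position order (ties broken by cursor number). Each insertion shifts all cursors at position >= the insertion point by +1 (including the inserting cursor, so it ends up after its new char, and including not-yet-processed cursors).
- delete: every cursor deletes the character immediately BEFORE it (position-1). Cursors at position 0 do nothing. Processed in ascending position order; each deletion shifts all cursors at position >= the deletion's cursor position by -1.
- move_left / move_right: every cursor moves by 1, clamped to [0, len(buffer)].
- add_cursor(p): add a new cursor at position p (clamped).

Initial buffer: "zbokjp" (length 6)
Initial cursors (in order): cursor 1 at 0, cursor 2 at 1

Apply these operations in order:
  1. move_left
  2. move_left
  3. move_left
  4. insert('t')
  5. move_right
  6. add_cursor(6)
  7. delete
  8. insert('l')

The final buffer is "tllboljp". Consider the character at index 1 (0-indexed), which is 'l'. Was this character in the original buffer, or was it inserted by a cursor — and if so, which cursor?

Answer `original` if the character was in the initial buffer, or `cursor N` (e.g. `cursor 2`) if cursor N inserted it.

After op 1 (move_left): buffer="zbokjp" (len 6), cursors c1@0 c2@0, authorship ......
After op 2 (move_left): buffer="zbokjp" (len 6), cursors c1@0 c2@0, authorship ......
After op 3 (move_left): buffer="zbokjp" (len 6), cursors c1@0 c2@0, authorship ......
After op 4 (insert('t')): buffer="ttzbokjp" (len 8), cursors c1@2 c2@2, authorship 12......
After op 5 (move_right): buffer="ttzbokjp" (len 8), cursors c1@3 c2@3, authorship 12......
After op 6 (add_cursor(6)): buffer="ttzbokjp" (len 8), cursors c1@3 c2@3 c3@6, authorship 12......
After op 7 (delete): buffer="tbojp" (len 5), cursors c1@1 c2@1 c3@3, authorship 1....
After op 8 (insert('l')): buffer="tllboljp" (len 8), cursors c1@3 c2@3 c3@6, authorship 112..3..
Authorship (.=original, N=cursor N): 1 1 2 . . 3 . .
Index 1: author = 1

Answer: cursor 1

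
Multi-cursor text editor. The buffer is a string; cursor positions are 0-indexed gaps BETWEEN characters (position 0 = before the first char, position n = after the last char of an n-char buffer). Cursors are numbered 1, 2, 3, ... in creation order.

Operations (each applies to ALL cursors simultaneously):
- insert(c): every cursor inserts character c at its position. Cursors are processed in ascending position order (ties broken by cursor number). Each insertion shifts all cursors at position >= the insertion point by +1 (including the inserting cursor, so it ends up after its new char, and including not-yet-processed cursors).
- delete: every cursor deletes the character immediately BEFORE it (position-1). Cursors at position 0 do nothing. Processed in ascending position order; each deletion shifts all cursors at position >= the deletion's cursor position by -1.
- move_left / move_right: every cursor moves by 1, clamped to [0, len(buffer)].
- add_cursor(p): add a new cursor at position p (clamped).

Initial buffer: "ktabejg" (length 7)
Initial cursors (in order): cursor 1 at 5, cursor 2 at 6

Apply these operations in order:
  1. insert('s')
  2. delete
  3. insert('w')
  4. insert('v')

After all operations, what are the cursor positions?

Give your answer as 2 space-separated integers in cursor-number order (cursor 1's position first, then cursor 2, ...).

Answer: 7 10

Derivation:
After op 1 (insert('s')): buffer="ktabesjsg" (len 9), cursors c1@6 c2@8, authorship .....1.2.
After op 2 (delete): buffer="ktabejg" (len 7), cursors c1@5 c2@6, authorship .......
After op 3 (insert('w')): buffer="ktabewjwg" (len 9), cursors c1@6 c2@8, authorship .....1.2.
After op 4 (insert('v')): buffer="ktabewvjwvg" (len 11), cursors c1@7 c2@10, authorship .....11.22.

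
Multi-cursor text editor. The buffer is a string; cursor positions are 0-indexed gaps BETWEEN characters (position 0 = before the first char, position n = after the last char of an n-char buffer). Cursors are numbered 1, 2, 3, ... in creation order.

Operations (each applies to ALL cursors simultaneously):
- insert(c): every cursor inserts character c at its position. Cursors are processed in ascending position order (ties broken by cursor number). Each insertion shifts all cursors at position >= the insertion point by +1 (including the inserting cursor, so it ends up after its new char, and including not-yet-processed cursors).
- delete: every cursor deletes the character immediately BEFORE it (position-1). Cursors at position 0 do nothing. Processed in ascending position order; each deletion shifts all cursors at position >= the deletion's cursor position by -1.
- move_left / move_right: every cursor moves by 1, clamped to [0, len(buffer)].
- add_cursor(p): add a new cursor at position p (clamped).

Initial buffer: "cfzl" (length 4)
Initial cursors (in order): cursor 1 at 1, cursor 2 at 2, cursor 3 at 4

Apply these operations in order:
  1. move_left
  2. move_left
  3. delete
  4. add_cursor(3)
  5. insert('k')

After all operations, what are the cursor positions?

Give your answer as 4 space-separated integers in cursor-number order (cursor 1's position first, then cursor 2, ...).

Answer: 2 2 4 7

Derivation:
After op 1 (move_left): buffer="cfzl" (len 4), cursors c1@0 c2@1 c3@3, authorship ....
After op 2 (move_left): buffer="cfzl" (len 4), cursors c1@0 c2@0 c3@2, authorship ....
After op 3 (delete): buffer="czl" (len 3), cursors c1@0 c2@0 c3@1, authorship ...
After op 4 (add_cursor(3)): buffer="czl" (len 3), cursors c1@0 c2@0 c3@1 c4@3, authorship ...
After op 5 (insert('k')): buffer="kkckzlk" (len 7), cursors c1@2 c2@2 c3@4 c4@7, authorship 12.3..4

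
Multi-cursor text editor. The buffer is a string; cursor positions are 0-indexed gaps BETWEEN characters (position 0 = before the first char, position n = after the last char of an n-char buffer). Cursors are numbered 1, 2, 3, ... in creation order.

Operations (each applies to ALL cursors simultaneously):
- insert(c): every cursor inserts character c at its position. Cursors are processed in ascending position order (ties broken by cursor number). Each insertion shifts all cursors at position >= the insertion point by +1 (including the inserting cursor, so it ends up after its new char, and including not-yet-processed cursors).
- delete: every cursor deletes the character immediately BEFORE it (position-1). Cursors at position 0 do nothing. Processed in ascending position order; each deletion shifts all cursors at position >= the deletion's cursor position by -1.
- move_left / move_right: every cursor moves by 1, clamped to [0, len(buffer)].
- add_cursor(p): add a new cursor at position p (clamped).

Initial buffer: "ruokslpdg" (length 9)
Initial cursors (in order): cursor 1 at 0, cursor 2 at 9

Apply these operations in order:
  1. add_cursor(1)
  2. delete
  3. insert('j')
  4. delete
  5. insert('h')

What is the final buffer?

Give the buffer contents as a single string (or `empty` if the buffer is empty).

Answer: hhuokslpdh

Derivation:
After op 1 (add_cursor(1)): buffer="ruokslpdg" (len 9), cursors c1@0 c3@1 c2@9, authorship .........
After op 2 (delete): buffer="uokslpd" (len 7), cursors c1@0 c3@0 c2@7, authorship .......
After op 3 (insert('j')): buffer="jjuokslpdj" (len 10), cursors c1@2 c3@2 c2@10, authorship 13.......2
After op 4 (delete): buffer="uokslpd" (len 7), cursors c1@0 c3@0 c2@7, authorship .......
After op 5 (insert('h')): buffer="hhuokslpdh" (len 10), cursors c1@2 c3@2 c2@10, authorship 13.......2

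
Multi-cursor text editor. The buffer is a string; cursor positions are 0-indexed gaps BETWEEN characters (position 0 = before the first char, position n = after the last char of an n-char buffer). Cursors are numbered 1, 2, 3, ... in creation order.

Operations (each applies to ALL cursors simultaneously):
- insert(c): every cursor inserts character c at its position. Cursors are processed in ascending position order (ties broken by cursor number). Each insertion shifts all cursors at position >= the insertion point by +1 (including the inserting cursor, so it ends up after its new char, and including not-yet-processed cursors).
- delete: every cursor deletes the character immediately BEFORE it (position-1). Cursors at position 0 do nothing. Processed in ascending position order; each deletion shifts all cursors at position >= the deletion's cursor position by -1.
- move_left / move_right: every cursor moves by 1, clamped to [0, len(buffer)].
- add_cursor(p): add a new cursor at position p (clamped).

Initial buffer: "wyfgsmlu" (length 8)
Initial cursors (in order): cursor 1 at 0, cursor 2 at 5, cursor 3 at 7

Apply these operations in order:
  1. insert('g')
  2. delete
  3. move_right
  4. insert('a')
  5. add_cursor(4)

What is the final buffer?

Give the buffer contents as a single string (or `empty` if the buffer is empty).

Answer: wayfgsmalua

Derivation:
After op 1 (insert('g')): buffer="gwyfgsgmlgu" (len 11), cursors c1@1 c2@7 c3@10, authorship 1.....2..3.
After op 2 (delete): buffer="wyfgsmlu" (len 8), cursors c1@0 c2@5 c3@7, authorship ........
After op 3 (move_right): buffer="wyfgsmlu" (len 8), cursors c1@1 c2@6 c3@8, authorship ........
After op 4 (insert('a')): buffer="wayfgsmalua" (len 11), cursors c1@2 c2@8 c3@11, authorship .1.....2..3
After op 5 (add_cursor(4)): buffer="wayfgsmalua" (len 11), cursors c1@2 c4@4 c2@8 c3@11, authorship .1.....2..3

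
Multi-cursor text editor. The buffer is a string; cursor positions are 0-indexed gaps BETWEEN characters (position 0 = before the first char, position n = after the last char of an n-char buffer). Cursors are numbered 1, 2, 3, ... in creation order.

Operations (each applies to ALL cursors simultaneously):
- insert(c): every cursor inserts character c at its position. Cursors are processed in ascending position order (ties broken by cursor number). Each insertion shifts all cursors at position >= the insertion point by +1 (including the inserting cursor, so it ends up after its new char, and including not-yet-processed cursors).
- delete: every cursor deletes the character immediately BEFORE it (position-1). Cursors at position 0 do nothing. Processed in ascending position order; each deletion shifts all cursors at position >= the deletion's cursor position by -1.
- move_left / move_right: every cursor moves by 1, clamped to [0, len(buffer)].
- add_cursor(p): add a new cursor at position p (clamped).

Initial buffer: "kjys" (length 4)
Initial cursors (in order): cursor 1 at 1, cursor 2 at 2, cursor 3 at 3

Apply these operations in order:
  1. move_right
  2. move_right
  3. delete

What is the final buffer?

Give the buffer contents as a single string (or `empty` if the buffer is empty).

Answer: k

Derivation:
After op 1 (move_right): buffer="kjys" (len 4), cursors c1@2 c2@3 c3@4, authorship ....
After op 2 (move_right): buffer="kjys" (len 4), cursors c1@3 c2@4 c3@4, authorship ....
After op 3 (delete): buffer="k" (len 1), cursors c1@1 c2@1 c3@1, authorship .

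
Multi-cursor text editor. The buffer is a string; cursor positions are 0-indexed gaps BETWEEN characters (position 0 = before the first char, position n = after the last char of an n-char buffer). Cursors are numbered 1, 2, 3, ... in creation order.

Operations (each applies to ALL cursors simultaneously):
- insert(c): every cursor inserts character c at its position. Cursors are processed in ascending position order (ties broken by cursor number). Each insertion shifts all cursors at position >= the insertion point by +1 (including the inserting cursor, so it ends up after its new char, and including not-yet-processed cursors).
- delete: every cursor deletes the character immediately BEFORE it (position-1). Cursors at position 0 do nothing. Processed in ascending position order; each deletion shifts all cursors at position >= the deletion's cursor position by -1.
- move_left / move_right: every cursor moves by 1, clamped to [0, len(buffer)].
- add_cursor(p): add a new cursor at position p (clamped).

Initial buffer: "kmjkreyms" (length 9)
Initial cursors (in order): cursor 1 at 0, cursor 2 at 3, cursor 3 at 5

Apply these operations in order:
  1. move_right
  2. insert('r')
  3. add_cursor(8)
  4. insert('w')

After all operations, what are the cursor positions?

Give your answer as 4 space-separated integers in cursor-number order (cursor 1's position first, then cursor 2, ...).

After op 1 (move_right): buffer="kmjkreyms" (len 9), cursors c1@1 c2@4 c3@6, authorship .........
After op 2 (insert('r')): buffer="krmjkrreryms" (len 12), cursors c1@2 c2@6 c3@9, authorship .1...2..3...
After op 3 (add_cursor(8)): buffer="krmjkrreryms" (len 12), cursors c1@2 c2@6 c4@8 c3@9, authorship .1...2..3...
After op 4 (insert('w')): buffer="krwmjkrwrewrwyms" (len 16), cursors c1@3 c2@8 c4@11 c3@13, authorship .11...22..433...

Answer: 3 8 13 11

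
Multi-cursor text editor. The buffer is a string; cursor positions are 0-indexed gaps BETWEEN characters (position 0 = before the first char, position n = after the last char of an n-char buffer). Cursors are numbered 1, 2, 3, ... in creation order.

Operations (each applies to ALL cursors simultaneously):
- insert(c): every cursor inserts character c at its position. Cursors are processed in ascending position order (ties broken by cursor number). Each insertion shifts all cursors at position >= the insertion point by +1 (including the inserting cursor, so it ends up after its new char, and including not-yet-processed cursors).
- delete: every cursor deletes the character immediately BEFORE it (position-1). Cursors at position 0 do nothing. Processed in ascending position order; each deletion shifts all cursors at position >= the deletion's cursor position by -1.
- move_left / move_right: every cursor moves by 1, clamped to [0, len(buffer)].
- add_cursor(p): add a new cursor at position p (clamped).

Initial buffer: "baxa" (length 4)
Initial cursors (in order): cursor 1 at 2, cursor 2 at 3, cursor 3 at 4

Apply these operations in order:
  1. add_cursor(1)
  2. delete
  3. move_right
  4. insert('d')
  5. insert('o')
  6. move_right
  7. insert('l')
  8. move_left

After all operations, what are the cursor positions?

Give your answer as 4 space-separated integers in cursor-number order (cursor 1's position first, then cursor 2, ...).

After op 1 (add_cursor(1)): buffer="baxa" (len 4), cursors c4@1 c1@2 c2@3 c3@4, authorship ....
After op 2 (delete): buffer="" (len 0), cursors c1@0 c2@0 c3@0 c4@0, authorship 
After op 3 (move_right): buffer="" (len 0), cursors c1@0 c2@0 c3@0 c4@0, authorship 
After op 4 (insert('d')): buffer="dddd" (len 4), cursors c1@4 c2@4 c3@4 c4@4, authorship 1234
After op 5 (insert('o')): buffer="ddddoooo" (len 8), cursors c1@8 c2@8 c3@8 c4@8, authorship 12341234
After op 6 (move_right): buffer="ddddoooo" (len 8), cursors c1@8 c2@8 c3@8 c4@8, authorship 12341234
After op 7 (insert('l')): buffer="ddddoooollll" (len 12), cursors c1@12 c2@12 c3@12 c4@12, authorship 123412341234
After op 8 (move_left): buffer="ddddoooollll" (len 12), cursors c1@11 c2@11 c3@11 c4@11, authorship 123412341234

Answer: 11 11 11 11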